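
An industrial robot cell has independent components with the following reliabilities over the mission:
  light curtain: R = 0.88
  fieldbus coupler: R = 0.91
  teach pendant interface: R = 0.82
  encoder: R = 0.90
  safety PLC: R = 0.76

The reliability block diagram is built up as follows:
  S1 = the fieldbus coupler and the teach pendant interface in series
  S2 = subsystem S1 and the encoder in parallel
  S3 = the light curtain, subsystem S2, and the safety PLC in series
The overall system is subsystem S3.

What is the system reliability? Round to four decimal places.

0.6518

Series (fieldbus coupler and teach pendant interface): 0.910000 × 0.820000 = 0.746200
Parallel ([0.746200] and encoder): 1 − (1 − 0.746200)(1 − 0.900000) = 0.974620
Series (light curtain, [0.974620], and safety PLC): 0.880000 × 0.974620 × 0.760000 = 0.6518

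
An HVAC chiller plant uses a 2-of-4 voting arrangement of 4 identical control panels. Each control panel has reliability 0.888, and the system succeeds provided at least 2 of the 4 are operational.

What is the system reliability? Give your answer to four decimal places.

R = Σ_{i=2}^{4} C(4,i) p^i (1−p)^{4−i} with p = 0.888
C(4,2)·0.888^2·0.112^2 = 0.059349
C(4,3)·0.888^3·0.112^1 = 0.313702
C(4,4)·0.888^4·0.112^0 = 0.621802
Sum = 0.9949

0.9949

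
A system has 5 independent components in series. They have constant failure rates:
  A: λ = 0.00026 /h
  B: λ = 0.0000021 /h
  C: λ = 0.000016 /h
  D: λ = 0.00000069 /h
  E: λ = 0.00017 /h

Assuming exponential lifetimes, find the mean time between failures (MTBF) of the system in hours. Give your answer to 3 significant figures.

2230

Series of exponential components: λ_sys = Σ λ_i
λ_sys = 0.00026 + 0.0000021 + 0.000016 + 0.00000069 + 0.00017 = 4.4879e-04 /h
MTBF = 1 / λ_sys = 2230 h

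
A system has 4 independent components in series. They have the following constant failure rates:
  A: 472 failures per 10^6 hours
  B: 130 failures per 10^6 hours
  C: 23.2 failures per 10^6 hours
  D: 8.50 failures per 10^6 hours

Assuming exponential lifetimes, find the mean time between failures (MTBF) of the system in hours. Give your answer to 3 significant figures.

Series of exponential components: λ_sys = Σ λ_i
λ_sys = 0.000472 + 0.000130 + 0.0000232 + 0.00000850 = 6.3370e-04 /h
MTBF = 1 / λ_sys = 1580 h

1580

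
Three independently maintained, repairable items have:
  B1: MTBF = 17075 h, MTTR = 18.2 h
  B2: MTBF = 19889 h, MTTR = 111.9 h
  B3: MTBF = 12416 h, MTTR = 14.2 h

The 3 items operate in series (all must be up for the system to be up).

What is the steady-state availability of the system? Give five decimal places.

0.99221

A(B1) = MTBF/(MTBF+MTTR) = 17075/(17075+18.2) = 0.998935
A(B2) = MTBF/(MTBF+MTTR) = 19889/(19889+111.9) = 0.994405
A(B3) = MTBF/(MTBF+MTTR) = 12416/(12416+14.2) = 0.998858
Series availability: 0.998935 × 0.994405 × 0.998858 = 0.99221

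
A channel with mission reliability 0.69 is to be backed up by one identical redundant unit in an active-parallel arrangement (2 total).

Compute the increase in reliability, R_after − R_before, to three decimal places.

R_before = 0.69
R_after = 1 − (1 − 0.69)^2 = 0.904
ΔR = 0.904 − 0.69 = 0.214

0.214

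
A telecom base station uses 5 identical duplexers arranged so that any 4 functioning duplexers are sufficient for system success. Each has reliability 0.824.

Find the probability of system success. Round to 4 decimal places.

0.7856

R = Σ_{i=4}^{5} C(5,i) p^i (1−p)^{5−i} with p = 0.824
C(5,4)·0.824^4·0.176^1 = 0.405687
C(5,5)·0.824^5·0.176^0 = 0.379871
Sum = 0.7856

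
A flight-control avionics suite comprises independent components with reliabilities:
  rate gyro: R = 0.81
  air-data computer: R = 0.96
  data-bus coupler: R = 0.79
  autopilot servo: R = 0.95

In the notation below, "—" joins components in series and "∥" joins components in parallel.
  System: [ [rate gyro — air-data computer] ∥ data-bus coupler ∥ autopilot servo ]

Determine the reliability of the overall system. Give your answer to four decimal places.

0.9977

Series (rate gyro and air-data computer): 0.810000 × 0.960000 = 0.777600
Parallel ([0.777600], data-bus coupler, and autopilot servo): 1 − (1 − 0.777600)(1 − 0.790000)(1 − 0.950000) = 0.9977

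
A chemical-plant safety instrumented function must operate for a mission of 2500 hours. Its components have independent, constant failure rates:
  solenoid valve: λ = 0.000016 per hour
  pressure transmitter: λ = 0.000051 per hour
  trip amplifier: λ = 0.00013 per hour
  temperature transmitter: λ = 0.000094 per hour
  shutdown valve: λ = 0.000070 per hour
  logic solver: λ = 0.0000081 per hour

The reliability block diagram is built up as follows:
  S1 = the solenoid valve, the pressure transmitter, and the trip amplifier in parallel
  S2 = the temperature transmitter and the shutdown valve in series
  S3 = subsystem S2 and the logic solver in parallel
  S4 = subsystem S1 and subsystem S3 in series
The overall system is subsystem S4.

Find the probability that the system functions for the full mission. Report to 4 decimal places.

R(solenoid valve) = exp(−0.000016 × 2500) = 0.960789
R(pressure transmitter) = exp(−0.000051 × 2500) = 0.880293
R(trip amplifier) = exp(−0.00013 × 2500) = 0.722527
R(temperature transmitter) = exp(−0.000094 × 2500) = 0.790571
R(shutdown valve) = exp(−0.000070 × 2500) = 0.839457
R(logic solver) = exp(−0.0000081 × 2500) = 0.979954
Parallel (solenoid valve, pressure transmitter, and trip amplifier): 1 − (1 − 0.960789)(1 − 0.880293)(1 − 0.722527) = 0.998698
Series (temperature transmitter and shutdown valve): 0.790571 × 0.839457 = 0.663650
Parallel ([0.663650] and logic solver): 1 − (1 − 0.663650)(1 − 0.979954) = 0.993258
Series ([0.998698] and [0.993258]): 0.998698 × 0.993258 = 0.9920

0.9920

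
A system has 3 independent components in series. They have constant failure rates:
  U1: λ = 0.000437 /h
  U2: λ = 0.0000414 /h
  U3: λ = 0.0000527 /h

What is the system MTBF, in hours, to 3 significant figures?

Series of exponential components: λ_sys = Σ λ_i
λ_sys = 0.000437 + 0.0000414 + 0.0000527 = 5.3110e-04 /h
MTBF = 1 / λ_sys = 1880 h

1880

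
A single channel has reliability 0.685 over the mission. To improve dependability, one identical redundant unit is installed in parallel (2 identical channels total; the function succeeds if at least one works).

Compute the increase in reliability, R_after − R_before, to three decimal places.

0.216

R_before = 0.685
R_after = 1 − (1 − 0.685)^2 = 0.901
ΔR = 0.901 − 0.685 = 0.216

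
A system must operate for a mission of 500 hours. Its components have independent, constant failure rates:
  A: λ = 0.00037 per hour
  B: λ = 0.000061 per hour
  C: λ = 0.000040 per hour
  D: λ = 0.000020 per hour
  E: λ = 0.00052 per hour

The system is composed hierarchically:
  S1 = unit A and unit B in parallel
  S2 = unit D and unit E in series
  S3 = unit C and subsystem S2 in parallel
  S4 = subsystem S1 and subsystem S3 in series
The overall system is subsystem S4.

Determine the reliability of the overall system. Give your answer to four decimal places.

R(A) = exp(−0.00037 × 500) = 0.831104
R(B) = exp(−0.000061 × 500) = 0.969960
R(C) = exp(−0.000040 × 500) = 0.980199
R(D) = exp(−0.000020 × 500) = 0.990050
R(E) = exp(−0.00052 × 500) = 0.771052
Parallel (A and B): 1 − (1 − 0.831104)(1 − 0.969960) = 0.994926
Series (D and E): 0.990050 × 0.771052 = 0.763380
Parallel (C and [0.763380]): 1 − (1 − 0.980199)(1 − 0.763380) = 0.995315
Series ([0.994926] and [0.995315]): 0.994926 × 0.995315 = 0.9903

0.9903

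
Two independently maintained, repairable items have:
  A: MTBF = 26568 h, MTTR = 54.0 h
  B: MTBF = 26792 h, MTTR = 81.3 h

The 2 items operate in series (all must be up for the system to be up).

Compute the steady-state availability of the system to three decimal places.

0.995

A(A) = MTBF/(MTBF+MTTR) = 26568/(26568+54.0) = 0.997972
A(B) = MTBF/(MTBF+MTTR) = 26792/(26792+81.3) = 0.996975
Series availability: 0.997972 × 0.996975 = 0.995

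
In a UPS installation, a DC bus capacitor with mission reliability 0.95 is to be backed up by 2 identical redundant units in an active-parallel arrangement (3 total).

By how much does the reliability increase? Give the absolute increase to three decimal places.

R_before = 0.95
R_after = 1 − (1 − 0.95)^3 = 1.000
ΔR = 1.000 − 0.95 = 0.050

0.050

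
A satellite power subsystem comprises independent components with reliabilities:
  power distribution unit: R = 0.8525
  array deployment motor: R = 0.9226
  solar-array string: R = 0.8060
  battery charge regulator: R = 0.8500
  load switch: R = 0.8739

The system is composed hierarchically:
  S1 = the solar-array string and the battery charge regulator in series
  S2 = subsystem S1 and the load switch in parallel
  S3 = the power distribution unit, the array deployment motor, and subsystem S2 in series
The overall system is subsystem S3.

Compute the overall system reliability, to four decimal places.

0.7553

Series (solar-array string and battery charge regulator): 0.806000 × 0.850000 = 0.685100
Parallel ([0.685100] and load switch): 1 − (1 − 0.685100)(1 − 0.873900) = 0.960291
Series (power distribution unit, array deployment motor, and [0.960291]): 0.852500 × 0.922600 × 0.960291 = 0.7553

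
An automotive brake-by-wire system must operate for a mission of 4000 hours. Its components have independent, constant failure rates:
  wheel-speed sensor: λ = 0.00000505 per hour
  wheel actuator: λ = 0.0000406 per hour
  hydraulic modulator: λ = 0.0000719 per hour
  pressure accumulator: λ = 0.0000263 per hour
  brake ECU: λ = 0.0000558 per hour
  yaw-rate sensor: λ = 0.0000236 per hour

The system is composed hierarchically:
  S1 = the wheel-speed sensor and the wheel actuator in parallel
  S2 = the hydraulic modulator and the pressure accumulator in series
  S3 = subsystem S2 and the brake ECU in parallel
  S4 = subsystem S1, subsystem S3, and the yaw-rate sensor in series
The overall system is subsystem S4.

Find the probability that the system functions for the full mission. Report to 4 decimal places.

0.8482

R(wheel-speed sensor) = exp(−0.00000505 × 4000) = 0.980003
R(wheel actuator) = exp(−0.0000406 × 4000) = 0.850101
R(hydraulic modulator) = exp(−0.0000719 × 4000) = 0.750062
R(pressure accumulator) = exp(−0.0000263 × 4000) = 0.900144
R(brake ECU) = exp(−0.0000558 × 4000) = 0.799955
R(yaw-rate sensor) = exp(−0.0000236 × 4000) = 0.909919
Parallel (wheel-speed sensor and wheel actuator): 1 − (1 − 0.980003)(1 − 0.850101) = 0.997002
Series (hydraulic modulator and pressure accumulator): 0.750062 × 0.900144 = 0.675164
Parallel ([0.675164] and brake ECU): 1 − (1 − 0.675164)(1 − 0.799955) = 0.935018
Series ([0.997002], [0.935018], and yaw-rate sensor): 0.997002 × 0.935018 × 0.909919 = 0.8482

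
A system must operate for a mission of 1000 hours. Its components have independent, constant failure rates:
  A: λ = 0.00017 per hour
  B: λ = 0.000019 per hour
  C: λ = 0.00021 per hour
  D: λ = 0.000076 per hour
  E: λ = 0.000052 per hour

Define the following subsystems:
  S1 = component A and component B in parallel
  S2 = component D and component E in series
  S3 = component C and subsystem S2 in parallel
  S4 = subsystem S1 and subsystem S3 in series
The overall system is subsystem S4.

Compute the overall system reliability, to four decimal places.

0.9744

R(A) = exp(−0.00017 × 1000) = 0.843665
R(B) = exp(−0.000019 × 1000) = 0.981179
R(C) = exp(−0.00021 × 1000) = 0.810584
R(D) = exp(−0.000076 × 1000) = 0.926816
R(E) = exp(−0.000052 × 1000) = 0.949329
Parallel (A and B): 1 − (1 − 0.843665)(1 − 0.981179) = 0.997058
Series (D and E): 0.926816 × 0.949329 = 0.879853
Parallel (C and [0.879853]): 1 − (1 − 0.810584)(1 − 0.879853) = 0.977242
Series ([0.997058] and [0.977242]): 0.997058 × 0.977242 = 0.9744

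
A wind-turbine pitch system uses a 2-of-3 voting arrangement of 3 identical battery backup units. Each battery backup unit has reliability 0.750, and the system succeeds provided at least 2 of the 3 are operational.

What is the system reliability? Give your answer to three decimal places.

R = Σ_{i=2}^{3} C(3,i) p^i (1−p)^{3−i} with p = 0.750
C(3,2)·0.750^2·0.250^1 = 0.42188
C(3,3)·0.750^3·0.250^0 = 0.42188
Sum = 0.844

0.844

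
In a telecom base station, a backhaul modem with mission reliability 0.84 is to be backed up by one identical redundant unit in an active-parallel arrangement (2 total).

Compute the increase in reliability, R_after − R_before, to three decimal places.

R_before = 0.84
R_after = 1 − (1 − 0.84)^2 = 0.974
ΔR = 0.974 − 0.84 = 0.134

0.134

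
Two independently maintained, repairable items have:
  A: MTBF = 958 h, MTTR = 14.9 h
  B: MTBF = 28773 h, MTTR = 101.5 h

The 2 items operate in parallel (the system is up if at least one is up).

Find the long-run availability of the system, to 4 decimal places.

0.9999

A(A) = MTBF/(MTBF+MTTR) = 958/(958+14.9) = 0.984685
A(B) = MTBF/(MTBF+MTTR) = 28773/(28773+101.5) = 0.996485
Parallel availability: 1 − (1 − 0.984685)(1 − 0.996485) = 0.9999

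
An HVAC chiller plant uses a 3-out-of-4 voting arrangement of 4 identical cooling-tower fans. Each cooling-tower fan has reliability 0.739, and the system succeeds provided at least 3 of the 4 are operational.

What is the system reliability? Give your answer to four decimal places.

0.7196

R = Σ_{i=3}^{4} C(4,i) p^i (1−p)^{4−i} with p = 0.739
C(4,3)·0.739^3·0.261^1 = 0.421341
C(4,4)·0.739^4·0.261^0 = 0.298248
Sum = 0.7196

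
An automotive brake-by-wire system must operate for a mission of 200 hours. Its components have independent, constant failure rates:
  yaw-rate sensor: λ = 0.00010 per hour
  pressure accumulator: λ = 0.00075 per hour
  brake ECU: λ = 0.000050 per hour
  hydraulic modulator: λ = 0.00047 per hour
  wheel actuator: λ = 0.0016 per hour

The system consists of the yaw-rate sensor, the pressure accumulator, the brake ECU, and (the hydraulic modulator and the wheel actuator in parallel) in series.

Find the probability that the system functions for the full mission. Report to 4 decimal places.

R(yaw-rate sensor) = exp(−0.00010 × 200) = 0.980199
R(pressure accumulator) = exp(−0.00075 × 200) = 0.860708
R(brake ECU) = exp(−0.000050 × 200) = 0.990050
R(hydraulic modulator) = exp(−0.00047 × 200) = 0.910283
R(wheel actuator) = exp(−0.0016 × 200) = 0.726149
Parallel (hydraulic modulator and wheel actuator): 1 − (1 − 0.910283)(1 − 0.726149) = 0.975431
Series (yaw-rate sensor, pressure accumulator, brake ECU, and [0.975431]): 0.980199 × 0.860708 × 0.990050 × 0.975431 = 0.8147

0.8147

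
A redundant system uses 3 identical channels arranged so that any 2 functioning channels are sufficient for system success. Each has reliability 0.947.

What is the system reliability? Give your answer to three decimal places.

R = Σ_{i=2}^{3} C(3,i) p^i (1−p)^{3−i} with p = 0.947
C(3,2)·0.947^2·0.053^1 = 0.14259
C(3,3)·0.947^3·0.053^0 = 0.84928
Sum = 0.992

0.992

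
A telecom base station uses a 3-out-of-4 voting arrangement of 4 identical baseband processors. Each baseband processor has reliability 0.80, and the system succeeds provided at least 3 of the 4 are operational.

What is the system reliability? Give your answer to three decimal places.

0.819

R = Σ_{i=3}^{4} C(4,i) p^i (1−p)^{4−i} with p = 0.80
C(4,3)·0.80^3·0.20^1 = 0.40960
C(4,4)·0.80^4·0.20^0 = 0.40960
Sum = 0.819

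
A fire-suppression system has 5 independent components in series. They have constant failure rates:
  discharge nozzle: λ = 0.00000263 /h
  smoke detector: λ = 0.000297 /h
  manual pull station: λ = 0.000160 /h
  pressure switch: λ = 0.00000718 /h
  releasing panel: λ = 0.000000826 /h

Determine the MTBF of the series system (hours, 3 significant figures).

2140

Series of exponential components: λ_sys = Σ λ_i
λ_sys = 0.00000263 + 0.000297 + 0.000160 + 0.00000718 + 0.000000826 = 4.6764e-04 /h
MTBF = 1 / λ_sys = 2140 h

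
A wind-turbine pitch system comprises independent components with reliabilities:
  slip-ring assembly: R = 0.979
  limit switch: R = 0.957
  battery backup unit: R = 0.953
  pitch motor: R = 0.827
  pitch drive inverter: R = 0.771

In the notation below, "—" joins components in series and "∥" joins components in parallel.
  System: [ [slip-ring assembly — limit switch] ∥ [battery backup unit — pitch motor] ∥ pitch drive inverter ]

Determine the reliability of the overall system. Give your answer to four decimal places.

Series (slip-ring assembly and limit switch): 0.979000 × 0.957000 = 0.936903
Series (battery backup unit and pitch motor): 0.953000 × 0.827000 = 0.788131
Parallel ([0.936903], [0.788131], and pitch drive inverter): 1 − (1 − 0.936903)(1 − 0.788131)(1 − 0.771000) = 0.9969

0.9969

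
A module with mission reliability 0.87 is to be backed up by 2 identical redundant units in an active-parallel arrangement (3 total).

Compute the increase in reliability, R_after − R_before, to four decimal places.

0.1278

R_before = 0.87
R_after = 1 − (1 − 0.87)^3 = 0.9978
ΔR = 0.9978 − 0.87 = 0.1278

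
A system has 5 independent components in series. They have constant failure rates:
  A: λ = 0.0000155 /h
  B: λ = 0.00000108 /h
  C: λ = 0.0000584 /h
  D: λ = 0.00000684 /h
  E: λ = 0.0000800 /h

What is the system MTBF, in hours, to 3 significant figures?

6180

Series of exponential components: λ_sys = Σ λ_i
λ_sys = 0.0000155 + 0.00000108 + 0.0000584 + 0.00000684 + 0.0000800 = 1.6182e-04 /h
MTBF = 1 / λ_sys = 6180 h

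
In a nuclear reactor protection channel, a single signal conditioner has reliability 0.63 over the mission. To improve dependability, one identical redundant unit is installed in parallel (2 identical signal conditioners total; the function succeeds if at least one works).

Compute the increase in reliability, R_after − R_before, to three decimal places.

0.233

R_before = 0.63
R_after = 1 − (1 − 0.63)^2 = 0.863
ΔR = 0.863 − 0.63 = 0.233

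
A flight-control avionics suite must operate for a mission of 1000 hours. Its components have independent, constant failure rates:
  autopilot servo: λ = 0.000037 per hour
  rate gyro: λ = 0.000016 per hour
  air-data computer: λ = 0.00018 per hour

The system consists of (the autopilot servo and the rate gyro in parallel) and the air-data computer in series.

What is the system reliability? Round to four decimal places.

0.8348

R(autopilot servo) = exp(−0.000037 × 1000) = 0.963676
R(rate gyro) = exp(−0.000016 × 1000) = 0.984127
R(air-data computer) = exp(−0.00018 × 1000) = 0.835270
Parallel (autopilot servo and rate gyro): 1 − (1 − 0.963676)(1 − 0.984127) = 0.999423
Series ([0.999423] and air-data computer): 0.999423 × 0.835270 = 0.8348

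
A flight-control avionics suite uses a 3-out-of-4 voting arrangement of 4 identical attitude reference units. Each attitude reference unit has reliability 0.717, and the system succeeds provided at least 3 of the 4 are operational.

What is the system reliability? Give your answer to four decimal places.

R = Σ_{i=3}^{4} C(4,i) p^i (1−p)^{4−i} with p = 0.717
C(4,3)·0.717^3·0.283^1 = 0.417257
C(4,4)·0.717^4·0.283^0 = 0.264287
Sum = 0.6815

0.6815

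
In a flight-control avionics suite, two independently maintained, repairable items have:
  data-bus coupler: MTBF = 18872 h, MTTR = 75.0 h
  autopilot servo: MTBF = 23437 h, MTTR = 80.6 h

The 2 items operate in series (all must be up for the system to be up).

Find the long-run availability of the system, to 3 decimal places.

A(data-bus coupler) = MTBF/(MTBF+MTTR) = 18872/(18872+75.0) = 0.996042
A(autopilot servo) = MTBF/(MTBF+MTTR) = 23437/(23437+80.6) = 0.996573
Series availability: 0.996042 × 0.996573 = 0.993

0.993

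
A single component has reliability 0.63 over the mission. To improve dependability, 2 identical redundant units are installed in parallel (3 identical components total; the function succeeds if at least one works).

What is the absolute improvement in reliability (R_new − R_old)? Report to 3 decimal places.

R_before = 0.63
R_after = 1 − (1 − 0.63)^3 = 0.949
ΔR = 0.949 − 0.63 = 0.319

0.319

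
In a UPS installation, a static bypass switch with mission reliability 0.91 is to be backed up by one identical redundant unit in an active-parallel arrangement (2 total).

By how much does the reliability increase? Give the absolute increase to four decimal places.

0.0819

R_before = 0.91
R_after = 1 − (1 − 0.91)^2 = 0.9919
ΔR = 0.9919 − 0.91 = 0.0819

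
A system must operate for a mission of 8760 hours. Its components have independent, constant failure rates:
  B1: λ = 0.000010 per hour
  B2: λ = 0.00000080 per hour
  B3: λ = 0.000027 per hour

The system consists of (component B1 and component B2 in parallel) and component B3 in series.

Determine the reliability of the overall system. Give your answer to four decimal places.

R(B1) = exp(−0.000010 × 8760) = 0.916127
R(B2) = exp(−0.00000080 × 8760) = 0.993016
R(B3) = exp(−0.000027 × 8760) = 0.789370
Parallel (B1 and B2): 1 − (1 − 0.916127)(1 − 0.993016) = 0.999414
Series ([0.999414] and B3): 0.999414 × 0.789370 = 0.7889

0.7889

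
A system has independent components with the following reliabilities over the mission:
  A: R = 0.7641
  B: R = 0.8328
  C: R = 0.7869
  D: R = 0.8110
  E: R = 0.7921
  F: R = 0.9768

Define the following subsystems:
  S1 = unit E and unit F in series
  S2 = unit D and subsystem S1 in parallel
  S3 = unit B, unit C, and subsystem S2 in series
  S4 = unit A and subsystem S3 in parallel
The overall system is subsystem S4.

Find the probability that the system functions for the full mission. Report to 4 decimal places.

Series (E and F): 0.792100 × 0.976800 = 0.773723
Parallel (D and [0.773723]): 1 − (1 − 0.811000)(1 − 0.773723) = 0.957234
Series (B, C, and [0.957234]): 0.832800 × 0.786900 × 0.957234 = 0.627304
Parallel (A and [0.627304]): 1 − (1 − 0.764100)(1 − 0.627304) = 0.9121

0.9121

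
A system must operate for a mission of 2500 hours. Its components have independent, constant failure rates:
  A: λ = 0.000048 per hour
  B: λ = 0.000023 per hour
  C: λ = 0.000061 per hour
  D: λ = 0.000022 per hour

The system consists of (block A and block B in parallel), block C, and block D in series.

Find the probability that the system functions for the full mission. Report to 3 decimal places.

0.807

R(A) = exp(−0.000048 × 2500) = 0.88692
R(B) = exp(−0.000023 × 2500) = 0.94412
R(C) = exp(−0.000061 × 2500) = 0.85856
R(D) = exp(−0.000022 × 2500) = 0.94649
Parallel (A and B): 1 − (1 − 0.88692)(1 − 0.94412) = 0.99368
Series ([0.99368], C, and D): 0.99368 × 0.85856 × 0.94649 = 0.807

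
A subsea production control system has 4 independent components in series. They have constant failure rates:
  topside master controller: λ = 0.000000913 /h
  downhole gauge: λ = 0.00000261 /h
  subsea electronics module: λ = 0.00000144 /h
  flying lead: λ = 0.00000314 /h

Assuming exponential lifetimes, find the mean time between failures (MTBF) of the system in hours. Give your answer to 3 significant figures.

Series of exponential components: λ_sys = Σ λ_i
λ_sys = 0.000000913 + 0.00000261 + 0.00000144 + 0.00000314 = 8.1030e-06 /h
MTBF = 1 / λ_sys = 123000 h

123000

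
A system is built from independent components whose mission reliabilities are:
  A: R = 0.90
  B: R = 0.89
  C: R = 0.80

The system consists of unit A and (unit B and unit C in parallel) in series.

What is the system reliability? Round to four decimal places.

0.8802

Parallel (B and C): 1 − (1 − 0.890000)(1 − 0.800000) = 0.978000
Series (A and [0.978000]): 0.900000 × 0.978000 = 0.8802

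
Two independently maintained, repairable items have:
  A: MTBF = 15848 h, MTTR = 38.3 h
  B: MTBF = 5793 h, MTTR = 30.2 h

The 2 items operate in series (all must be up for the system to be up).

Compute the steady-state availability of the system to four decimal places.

0.9924

A(A) = MTBF/(MTBF+MTTR) = 15848/(15848+38.3) = 0.997589
A(B) = MTBF/(MTBF+MTTR) = 5793/(5793+30.2) = 0.994814
Series availability: 0.997589 × 0.994814 = 0.9924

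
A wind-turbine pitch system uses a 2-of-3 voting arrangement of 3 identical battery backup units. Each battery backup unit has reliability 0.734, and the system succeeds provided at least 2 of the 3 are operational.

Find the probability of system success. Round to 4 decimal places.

0.8254

R = Σ_{i=2}^{3} C(3,i) p^i (1−p)^{3−i} with p = 0.734
C(3,2)·0.734^2·0.266^1 = 0.429927
C(3,3)·0.734^3·0.266^0 = 0.395447
Sum = 0.8254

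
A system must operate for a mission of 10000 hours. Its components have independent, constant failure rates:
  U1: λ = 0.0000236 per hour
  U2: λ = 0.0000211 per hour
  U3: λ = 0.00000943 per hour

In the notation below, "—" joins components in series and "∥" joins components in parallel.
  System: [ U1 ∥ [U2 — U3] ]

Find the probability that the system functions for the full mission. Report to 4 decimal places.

R(U1) = exp(−0.0000236 × 10000) = 0.789781
R(U2) = exp(−0.0000211 × 10000) = 0.809774
R(U3) = exp(−0.00000943 × 10000) = 0.910010
Series (U2 and U3): 0.809774 × 0.910010 = 0.736902
Parallel (U1 and [0.736902]): 1 − (1 − 0.789781)(1 − 0.736902) = 0.9447

0.9447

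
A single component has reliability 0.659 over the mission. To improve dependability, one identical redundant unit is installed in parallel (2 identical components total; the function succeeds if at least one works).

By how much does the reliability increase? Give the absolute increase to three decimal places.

0.225

R_before = 0.659
R_after = 1 − (1 − 0.659)^2 = 0.884
ΔR = 0.884 − 0.659 = 0.225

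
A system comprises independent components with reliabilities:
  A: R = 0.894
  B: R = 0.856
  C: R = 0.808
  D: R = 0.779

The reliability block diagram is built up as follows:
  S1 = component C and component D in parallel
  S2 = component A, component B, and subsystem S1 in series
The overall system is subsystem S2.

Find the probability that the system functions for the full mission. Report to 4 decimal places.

0.7328

Parallel (C and D): 1 − (1 − 0.808000)(1 − 0.779000) = 0.957568
Series (A, B, and [0.957568]): 0.894000 × 0.856000 × 0.957568 = 0.7328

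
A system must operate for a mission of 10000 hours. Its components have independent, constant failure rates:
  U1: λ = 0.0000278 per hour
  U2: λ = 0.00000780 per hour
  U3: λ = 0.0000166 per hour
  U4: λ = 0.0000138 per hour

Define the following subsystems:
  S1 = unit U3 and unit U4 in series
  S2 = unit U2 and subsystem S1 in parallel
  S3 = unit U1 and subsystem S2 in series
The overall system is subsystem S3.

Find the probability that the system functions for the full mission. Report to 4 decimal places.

0.7424

R(U1) = exp(−0.0000278 × 10000) = 0.757297
R(U2) = exp(−0.00000780 × 10000) = 0.924964
R(U3) = exp(−0.0000166 × 10000) = 0.847046
R(U4) = exp(−0.0000138 × 10000) = 0.871099
Series (U3 and U4): 0.847046 × 0.871099 = 0.737861
Parallel (U2 and [0.737861]): 1 − (1 − 0.924964)(1 − 0.737861) = 0.980330
Series (U1 and [0.980330]): 0.757297 × 0.980330 = 0.7424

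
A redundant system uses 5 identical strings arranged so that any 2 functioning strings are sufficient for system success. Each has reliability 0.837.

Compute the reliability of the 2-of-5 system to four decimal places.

R = Σ_{i=2}^{5} C(5,i) p^i (1−p)^{5−i} with p = 0.837
C(5,2)·0.837^2·0.163^3 = 0.030340
C(5,3)·0.837^3·0.163^2 = 0.155794
C(5,4)·0.837^4·0.163^1 = 0.399999
C(5,5)·0.837^5·0.163^0 = 0.410797
Sum = 0.9969

0.9969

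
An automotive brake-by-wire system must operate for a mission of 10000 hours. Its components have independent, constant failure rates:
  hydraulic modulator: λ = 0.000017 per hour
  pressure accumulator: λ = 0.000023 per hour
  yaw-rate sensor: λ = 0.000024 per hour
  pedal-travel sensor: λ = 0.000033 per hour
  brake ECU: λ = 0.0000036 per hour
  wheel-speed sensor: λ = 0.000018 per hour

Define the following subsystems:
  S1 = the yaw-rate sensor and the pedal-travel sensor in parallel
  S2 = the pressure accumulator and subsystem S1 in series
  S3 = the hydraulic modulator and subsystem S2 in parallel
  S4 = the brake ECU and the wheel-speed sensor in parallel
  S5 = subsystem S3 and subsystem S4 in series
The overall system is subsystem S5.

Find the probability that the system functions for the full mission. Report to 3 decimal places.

0.955

R(hydraulic modulator) = exp(−0.000017 × 10000) = 0.84366
R(pressure accumulator) = exp(−0.000023 × 10000) = 0.79453
R(yaw-rate sensor) = exp(−0.000024 × 10000) = 0.78663
R(pedal-travel sensor) = exp(−0.000033 × 10000) = 0.71892
R(brake ECU) = exp(−0.0000036 × 10000) = 0.96464
R(wheel-speed sensor) = exp(−0.000018 × 10000) = 0.83527
Parallel (yaw-rate sensor and pedal-travel sensor): 1 − (1 − 0.78663)(1 − 0.71892) = 0.94003
Series (pressure accumulator and [0.94003]): 0.79453 × 0.94003 = 0.74688
Parallel (hydraulic modulator and [0.74688]): 1 − (1 − 0.84366)(1 − 0.74688) = 0.96043
Parallel (brake ECU and wheel-speed sensor): 1 − (1 − 0.96464)(1 − 0.83527) = 0.99418
Series ([0.96043] and [0.99418]): 0.96043 × 0.99418 = 0.955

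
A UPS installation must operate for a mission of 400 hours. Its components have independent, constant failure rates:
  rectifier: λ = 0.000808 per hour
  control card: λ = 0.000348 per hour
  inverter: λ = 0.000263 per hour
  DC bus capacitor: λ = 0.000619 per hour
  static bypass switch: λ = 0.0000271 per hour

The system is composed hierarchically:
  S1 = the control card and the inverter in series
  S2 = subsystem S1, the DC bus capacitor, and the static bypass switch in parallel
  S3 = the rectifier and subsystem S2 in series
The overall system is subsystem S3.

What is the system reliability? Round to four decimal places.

R(rectifier) = exp(−0.000808 × 400) = 0.723829
R(control card) = exp(−0.000348 × 400) = 0.870054
R(inverter) = exp(−0.000263 × 400) = 0.900144
R(DC bus capacitor) = exp(−0.000619 × 400) = 0.780672
R(static bypass switch) = exp(−0.0000271 × 400) = 0.989219
Series (control card and inverter): 0.870054 × 0.900144 = 0.783174
Parallel ([0.783174], DC bus capacitor, and static bypass switch): 1 − (1 − 0.783174)(1 − 0.780672)(1 − 0.989219) = 0.999487
Series (rectifier and [0.999487]): 0.723829 × 0.999487 = 0.7235

0.7235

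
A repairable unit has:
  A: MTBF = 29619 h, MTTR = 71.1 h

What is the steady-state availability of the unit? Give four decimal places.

A(A) = MTBF/(MTBF+MTTR) = 29619/(29619+71.1) = 0.9976

0.9976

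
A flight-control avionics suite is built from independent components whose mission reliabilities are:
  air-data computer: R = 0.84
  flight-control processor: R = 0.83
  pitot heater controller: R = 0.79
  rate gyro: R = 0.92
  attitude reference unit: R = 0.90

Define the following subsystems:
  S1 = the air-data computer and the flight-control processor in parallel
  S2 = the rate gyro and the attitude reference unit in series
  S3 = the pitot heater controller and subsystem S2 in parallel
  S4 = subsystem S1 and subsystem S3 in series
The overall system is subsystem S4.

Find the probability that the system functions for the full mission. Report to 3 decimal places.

0.938

Parallel (air-data computer and flight-control processor): 1 − (1 − 0.84000)(1 − 0.83000) = 0.97280
Series (rate gyro and attitude reference unit): 0.92000 × 0.90000 = 0.82800
Parallel (pitot heater controller and [0.82800]): 1 − (1 − 0.79000)(1 − 0.82800) = 0.96388
Series ([0.97280] and [0.96388]): 0.97280 × 0.96388 = 0.938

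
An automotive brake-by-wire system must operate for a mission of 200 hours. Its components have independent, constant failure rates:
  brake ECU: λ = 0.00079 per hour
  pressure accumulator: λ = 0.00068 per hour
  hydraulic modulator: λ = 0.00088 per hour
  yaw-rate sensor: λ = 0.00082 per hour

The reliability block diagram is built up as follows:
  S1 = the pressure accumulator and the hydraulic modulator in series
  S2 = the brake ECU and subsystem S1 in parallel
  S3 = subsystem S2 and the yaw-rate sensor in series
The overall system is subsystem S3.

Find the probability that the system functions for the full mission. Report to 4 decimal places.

R(brake ECU) = exp(−0.00079 × 200) = 0.853850
R(pressure accumulator) = exp(−0.00068 × 200) = 0.872843
R(hydraulic modulator) = exp(−0.00088 × 200) = 0.838618
R(yaw-rate sensor) = exp(−0.00082 × 200) = 0.848742
Series (pressure accumulator and hydraulic modulator): 0.872843 × 0.838618 = 0.731982
Parallel (brake ECU and [0.731982]): 1 − (1 − 0.853850)(1 − 0.731982) = 0.960829
Series ([0.960829] and yaw-rate sensor): 0.960829 × 0.848742 = 0.8155

0.8155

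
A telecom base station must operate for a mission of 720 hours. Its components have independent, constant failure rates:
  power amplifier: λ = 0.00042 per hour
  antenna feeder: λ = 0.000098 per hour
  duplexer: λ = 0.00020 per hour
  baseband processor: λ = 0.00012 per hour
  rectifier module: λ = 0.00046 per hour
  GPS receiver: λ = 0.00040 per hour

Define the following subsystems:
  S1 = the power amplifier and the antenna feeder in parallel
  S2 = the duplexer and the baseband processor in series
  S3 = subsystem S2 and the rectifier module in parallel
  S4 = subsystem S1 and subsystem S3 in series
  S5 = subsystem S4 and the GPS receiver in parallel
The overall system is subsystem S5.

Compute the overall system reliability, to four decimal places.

0.9813

R(power amplifier) = exp(−0.00042 × 720) = 0.739042
R(antenna feeder) = exp(−0.000098 × 720) = 0.931872
R(duplexer) = exp(−0.00020 × 720) = 0.865888
R(baseband processor) = exp(−0.00012 × 720) = 0.917227
R(rectifier module) = exp(−0.00046 × 720) = 0.718062
R(GPS receiver) = exp(−0.00040 × 720) = 0.749762
Parallel (power amplifier and antenna feeder): 1 − (1 − 0.739042)(1 − 0.931872) = 0.982221
Series (duplexer and baseband processor): 0.865888 × 0.917227 = 0.794216
Parallel ([0.794216] and rectifier module): 1 − (1 − 0.794216)(1 − 0.718062) = 0.941982
Series ([0.982221] and [0.941982]): 0.982221 × 0.941982 = 0.925235
Parallel ([0.925235] and GPS receiver): 1 − (1 − 0.925235)(1 − 0.749762) = 0.9813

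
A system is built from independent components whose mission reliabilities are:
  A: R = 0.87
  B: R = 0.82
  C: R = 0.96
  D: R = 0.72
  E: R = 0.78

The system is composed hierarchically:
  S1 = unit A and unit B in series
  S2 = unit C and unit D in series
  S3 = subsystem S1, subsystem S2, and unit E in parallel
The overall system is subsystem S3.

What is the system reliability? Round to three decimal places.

Series (A and B): 0.87000 × 0.82000 = 0.71340
Series (C and D): 0.96000 × 0.72000 = 0.69120
Parallel ([0.71340], [0.69120], and E): 1 − (1 − 0.71340)(1 − 0.69120)(1 − 0.78000) = 0.981

0.981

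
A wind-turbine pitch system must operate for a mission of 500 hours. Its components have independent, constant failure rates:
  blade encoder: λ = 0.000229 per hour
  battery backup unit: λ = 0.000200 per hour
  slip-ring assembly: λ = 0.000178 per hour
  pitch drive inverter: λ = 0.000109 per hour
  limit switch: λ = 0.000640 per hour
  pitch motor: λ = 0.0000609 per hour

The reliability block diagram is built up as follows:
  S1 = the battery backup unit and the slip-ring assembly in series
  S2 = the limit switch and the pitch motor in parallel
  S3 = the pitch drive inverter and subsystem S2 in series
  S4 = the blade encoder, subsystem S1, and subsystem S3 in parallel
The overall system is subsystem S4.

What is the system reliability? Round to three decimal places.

0.999

R(blade encoder) = exp(−0.000229 × 500) = 0.89181
R(battery backup unit) = exp(−0.000200 × 500) = 0.90484
R(slip-ring assembly) = exp(−0.000178 × 500) = 0.91485
R(pitch drive inverter) = exp(−0.000109 × 500) = 0.94696
R(limit switch) = exp(−0.000640 × 500) = 0.72615
R(pitch motor) = exp(−0.0000609 × 500) = 0.97001
Series (battery backup unit and slip-ring assembly): 0.90484 × 0.91485 = 0.82779
Parallel (limit switch and pitch motor): 1 − (1 − 0.72615)(1 − 0.97001) = 0.99179
Series (pitch drive inverter and [0.99179]): 0.94696 × 0.99179 = 0.93919
Parallel (blade encoder, [0.82779], and [0.93919]): 1 − (1 − 0.89181)(1 − 0.82779)(1 − 0.93919) = 0.999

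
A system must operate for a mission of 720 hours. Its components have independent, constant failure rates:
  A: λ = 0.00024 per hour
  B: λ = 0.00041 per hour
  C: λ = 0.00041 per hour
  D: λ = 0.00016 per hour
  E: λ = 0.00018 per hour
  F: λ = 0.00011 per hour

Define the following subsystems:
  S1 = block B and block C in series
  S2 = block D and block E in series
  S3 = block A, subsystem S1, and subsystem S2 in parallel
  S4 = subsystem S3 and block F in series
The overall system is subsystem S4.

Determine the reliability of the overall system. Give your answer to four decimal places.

R(A) = exp(−0.00024 × 720) = 0.841306
R(B) = exp(−0.00041 × 720) = 0.744383
R(C) = exp(−0.00041 × 720) = 0.744383
R(D) = exp(−0.00016 × 720) = 0.891188
R(E) = exp(−0.00018 × 720) = 0.878447
R(F) = exp(−0.00011 × 720) = 0.923855
Series (B and C): 0.744383 × 0.744383 = 0.554106
Series (D and E): 0.891188 × 0.878447 = 0.782861
Parallel (A, [0.554106], and [0.782861]): 1 − (1 − 0.841306)(1 − 0.554106)(1 − 0.782861) = 0.984635
Series ([0.984635] and F): 0.984635 × 0.923855 = 0.9097

0.9097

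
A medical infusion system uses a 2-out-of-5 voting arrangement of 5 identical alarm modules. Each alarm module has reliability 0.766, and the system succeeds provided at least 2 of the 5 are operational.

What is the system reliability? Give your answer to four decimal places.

0.9878

R = Σ_{i=2}^{5} C(5,i) p^i (1−p)^{5−i} with p = 0.766
C(5,2)·0.766^2·0.234^3 = 0.075180
C(5,3)·0.766^3·0.234^2 = 0.246104
C(5,4)·0.766^4·0.234^1 = 0.402811
C(5,5)·0.766^5·0.234^0 = 0.263720
Sum = 0.9878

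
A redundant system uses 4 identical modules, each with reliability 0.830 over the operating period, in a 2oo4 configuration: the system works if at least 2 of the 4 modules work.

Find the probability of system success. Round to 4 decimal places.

0.9829

R = Σ_{i=2}^{4} C(4,i) p^i (1−p)^{4−i} with p = 0.830
C(4,2)·0.830^2·0.170^2 = 0.119455
C(4,3)·0.830^3·0.170^1 = 0.388815
C(4,4)·0.830^4·0.170^0 = 0.474583
Sum = 0.9829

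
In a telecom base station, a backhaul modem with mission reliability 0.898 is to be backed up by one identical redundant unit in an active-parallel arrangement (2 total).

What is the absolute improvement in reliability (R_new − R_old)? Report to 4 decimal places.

0.0916

R_before = 0.898
R_after = 1 − (1 − 0.898)^2 = 0.9896
ΔR = 0.9896 − 0.898 = 0.0916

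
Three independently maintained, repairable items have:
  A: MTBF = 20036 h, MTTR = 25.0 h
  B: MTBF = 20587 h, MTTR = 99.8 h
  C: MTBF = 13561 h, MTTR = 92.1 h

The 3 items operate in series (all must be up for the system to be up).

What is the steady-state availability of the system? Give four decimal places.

0.9872

A(A) = MTBF/(MTBF+MTTR) = 20036/(20036+25.0) = 0.998754
A(B) = MTBF/(MTBF+MTTR) = 20587/(20587+99.8) = 0.995176
A(C) = MTBF/(MTBF+MTTR) = 13561/(13561+92.1) = 0.993254
Series availability: 0.998754 × 0.995176 × 0.993254 = 0.9872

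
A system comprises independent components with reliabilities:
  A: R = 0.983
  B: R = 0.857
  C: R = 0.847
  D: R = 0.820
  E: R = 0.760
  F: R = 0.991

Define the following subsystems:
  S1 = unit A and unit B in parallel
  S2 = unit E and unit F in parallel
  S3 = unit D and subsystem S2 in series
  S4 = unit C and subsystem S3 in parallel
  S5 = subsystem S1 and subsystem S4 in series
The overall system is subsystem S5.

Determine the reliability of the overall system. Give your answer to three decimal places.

0.970

Parallel (A and B): 1 − (1 − 0.98300)(1 − 0.85700) = 0.99757
Parallel (E and F): 1 − (1 − 0.76000)(1 − 0.99100) = 0.99784
Series (D and [0.99784]): 0.82000 × 0.99784 = 0.81823
Parallel (C and [0.81823]): 1 − (1 − 0.84700)(1 − 0.81823) = 0.97219
Series ([0.99757] and [0.97219]): 0.99757 × 0.97219 = 0.970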